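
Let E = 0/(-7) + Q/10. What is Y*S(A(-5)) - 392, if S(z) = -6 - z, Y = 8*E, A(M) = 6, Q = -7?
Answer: -1624/5 ≈ -324.80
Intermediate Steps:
E = -7/10 (E = 0/(-7) - 7/10 = 0*(-1/7) - 7*1/10 = 0 - 7/10 = -7/10 ≈ -0.70000)
Y = -28/5 (Y = 8*(-7/10) = -28/5 ≈ -5.6000)
Y*S(A(-5)) - 392 = -28*(-6 - 1*6)/5 - 392 = -28*(-6 - 6)/5 - 392 = -28/5*(-12) - 392 = 336/5 - 392 = -1624/5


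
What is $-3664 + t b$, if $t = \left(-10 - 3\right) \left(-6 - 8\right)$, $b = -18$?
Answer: $-6940$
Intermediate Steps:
$t = 182$ ($t = \left(-13\right) \left(-14\right) = 182$)
$-3664 + t b = -3664 + 182 \left(-18\right) = -3664 - 3276 = -6940$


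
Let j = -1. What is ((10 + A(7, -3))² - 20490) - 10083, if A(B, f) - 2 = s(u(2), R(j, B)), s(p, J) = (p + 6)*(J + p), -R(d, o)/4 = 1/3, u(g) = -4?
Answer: -275141/9 ≈ -30571.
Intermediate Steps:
R(d, o) = -4/3
s(p, J) = (6 + p)*(J + p)
A(B, f) = -26/3 (A(B, f) = 2 + ((-4)² + 6*(-4/3) + 6*(-4) - 4/3*(-4)) = 2 + (16 - 8 - 24 + 16/3) = 2 - 32/3 = -26/3)
((10 + A(7, -3))² - 20490) - 10083 = ((10 - 26/3)² - 20490) - 10083 = ((4/3)² - 20490) - 10083 = (16/9 - 20490) - 10083 = -184394/9 - 10083 = -275141/9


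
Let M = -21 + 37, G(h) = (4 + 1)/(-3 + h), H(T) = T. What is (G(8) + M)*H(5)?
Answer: 85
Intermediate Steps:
G(h) = 5/(-3 + h)
M = 16
(G(8) + M)*H(5) = (5/(-3 + 8) + 16)*5 = (5/5 + 16)*5 = (5*(1/5) + 16)*5 = (1 + 16)*5 = 17*5 = 85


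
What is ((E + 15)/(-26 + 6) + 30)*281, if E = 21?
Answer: 39621/5 ≈ 7924.2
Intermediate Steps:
((E + 15)/(-26 + 6) + 30)*281 = ((21 + 15)/(-26 + 6) + 30)*281 = (36/(-20) + 30)*281 = (36*(-1/20) + 30)*281 = (-9/5 + 30)*281 = (141/5)*281 = 39621/5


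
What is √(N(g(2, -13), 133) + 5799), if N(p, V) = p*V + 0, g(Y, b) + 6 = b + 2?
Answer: √3538 ≈ 59.481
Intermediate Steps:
g(Y, b) = -4 + b (g(Y, b) = -6 + (b + 2) = -6 + (2 + b) = -4 + b)
N(p, V) = V*p (N(p, V) = V*p + 0 = V*p)
√(N(g(2, -13), 133) + 5799) = √(133*(-4 - 13) + 5799) = √(133*(-17) + 5799) = √(-2261 + 5799) = √3538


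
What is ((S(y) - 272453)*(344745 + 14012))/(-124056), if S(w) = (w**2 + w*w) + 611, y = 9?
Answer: 4061129240/5169 ≈ 7.8567e+5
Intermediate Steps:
S(w) = 611 + 2*w**2 (S(w) = (w**2 + w**2) + 611 = 2*w**2 + 611 = 611 + 2*w**2)
((S(y) - 272453)*(344745 + 14012))/(-124056) = (((611 + 2*9**2) - 272453)*(344745 + 14012))/(-124056) = (((611 + 2*81) - 272453)*358757)*(-1/124056) = (((611 + 162) - 272453)*358757)*(-1/124056) = ((773 - 272453)*358757)*(-1/124056) = -271680*358757*(-1/124056) = -97467101760*(-1/124056) = 4061129240/5169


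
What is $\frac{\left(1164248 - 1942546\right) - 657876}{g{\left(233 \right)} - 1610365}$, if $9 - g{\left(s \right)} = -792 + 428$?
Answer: $\frac{718087}{804996} \approx 0.89204$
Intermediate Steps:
$g{\left(s \right)} = 373$ ($g{\left(s \right)} = 9 - \left(-792 + 428\right) = 9 - -364 = 9 + 364 = 373$)
$\frac{\left(1164248 - 1942546\right) - 657876}{g{\left(233 \right)} - 1610365} = \frac{\left(1164248 - 1942546\right) - 657876}{373 - 1610365} = \frac{\left(1164248 - 1942546\right) - 657876}{-1609992} = \left(-778298 - 657876\right) \left(- \frac{1}{1609992}\right) = \left(-1436174\right) \left(- \frac{1}{1609992}\right) = \frac{718087}{804996}$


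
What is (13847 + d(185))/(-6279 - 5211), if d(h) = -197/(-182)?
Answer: -840117/697060 ≈ -1.2052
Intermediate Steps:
d(h) = 197/182 (d(h) = -197*(-1/182) = 197/182)
(13847 + d(185))/(-6279 - 5211) = (13847 + 197/182)/(-6279 - 5211) = (2520351/182)/(-11490) = (2520351/182)*(-1/11490) = -840117/697060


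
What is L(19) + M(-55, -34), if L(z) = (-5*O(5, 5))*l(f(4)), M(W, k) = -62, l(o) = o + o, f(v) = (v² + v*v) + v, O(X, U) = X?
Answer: -1862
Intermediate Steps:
f(v) = v + 2*v² (f(v) = (v² + v²) + v = 2*v² + v = v + 2*v²)
l(o) = 2*o
L(z) = -1800 (L(z) = (-5*5)*(2*(4*(1 + 2*4))) = -50*4*(1 + 8) = -50*4*9 = -50*36 = -25*72 = -1800)
L(19) + M(-55, -34) = -1800 - 62 = -1862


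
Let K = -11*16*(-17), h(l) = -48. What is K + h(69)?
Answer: 2944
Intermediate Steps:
K = 2992 (K = -176*(-17) = 2992)
K + h(69) = 2992 - 48 = 2944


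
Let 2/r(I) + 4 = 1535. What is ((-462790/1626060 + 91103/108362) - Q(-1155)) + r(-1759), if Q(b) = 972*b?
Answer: 7571418341642474971/6744174177633 ≈ 1.1227e+6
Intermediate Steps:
r(I) = 2/1531 (r(I) = 2/(-4 + 1535) = 2/1531)
((-462790/1626060 + 91103/108362) - Q(-1155)) + r(-1759) = ((-462790/1626060 + 91103/108362) - 972*(-1155)) + 2/1531 = ((-462790*1/1626060 + 91103*(1/108362)) - 1*(-1122660)) + 2/1531 = ((-46279/162606 + 91103/108362) + 1122660) + 2/1531 = (2449752355/4405077843 + 1122660) + 2/1531 = 4945407140974735/4405077843 + 2/1531 = 7571418341642474971/6744174177633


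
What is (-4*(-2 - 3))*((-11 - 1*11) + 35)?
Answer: 260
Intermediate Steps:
(-4*(-2 - 3))*((-11 - 1*11) + 35) = (-4*(-5))*((-11 - 11) + 35) = 20*(-22 + 35) = 20*13 = 260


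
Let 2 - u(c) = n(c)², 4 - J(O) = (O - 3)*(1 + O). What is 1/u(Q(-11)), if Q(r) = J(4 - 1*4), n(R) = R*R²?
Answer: -1/117647 ≈ -8.5000e-6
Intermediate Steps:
n(R) = R³
J(O) = 4 - (1 + O)*(-3 + O) (J(O) = 4 - (O - 3)*(1 + O) = 4 - (-3 + O)*(1 + O) = 4 - (1 + O)*(-3 + O))
Q(r) = 7 (Q(r) = 7 - (4 - 1*4)² + 2*(4 - 1*4) = 7 - (4 - 4)² + 2*(4 - 4) = 7 - 1*0² + 2*0 = 7 - 1*0 + 0 = 7 + 0 + 0 = 7)
u(c) = 2 - c⁶ (u(c) = 2 - (c³)² = 2 - c⁶)
1/u(Q(-11)) = 1/(2 - 1*7⁶) = 1/(2 - 1*117649) = 1/(2 - 117649) = 1/(-117647) = -1/117647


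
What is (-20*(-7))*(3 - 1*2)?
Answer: 140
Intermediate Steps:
(-20*(-7))*(3 - 1*2) = 140*(3 - 2) = 140*1 = 140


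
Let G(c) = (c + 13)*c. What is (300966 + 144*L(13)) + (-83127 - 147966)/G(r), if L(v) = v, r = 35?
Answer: 169512249/560 ≈ 3.0270e+5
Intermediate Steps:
G(c) = c*(13 + c) (G(c) = (13 + c)*c = c*(13 + c))
(300966 + 144*L(13)) + (-83127 - 147966)/G(r) = (300966 + 144*13) + (-83127 - 147966)/((35*(13 + 35))) = (300966 + 1872) - 231093/(35*48) = 302838 - 231093/1680 = 302838 - 231093*1/1680 = 302838 - 77031/560 = 169512249/560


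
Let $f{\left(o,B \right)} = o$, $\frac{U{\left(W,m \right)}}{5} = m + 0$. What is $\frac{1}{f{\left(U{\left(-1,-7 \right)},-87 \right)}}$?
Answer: $- \frac{1}{35} \approx -0.028571$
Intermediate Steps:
$U{\left(W,m \right)} = 5 m$ ($U{\left(W,m \right)} = 5 \left(m + 0\right) = 5 m$)
$\frac{1}{f{\left(U{\left(-1,-7 \right)},-87 \right)}} = \frac{1}{5 \left(-7\right)} = \frac{1}{-35} = - \frac{1}{35}$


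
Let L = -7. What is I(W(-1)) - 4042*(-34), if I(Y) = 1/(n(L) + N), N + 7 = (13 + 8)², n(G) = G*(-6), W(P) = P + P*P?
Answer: 65415729/476 ≈ 1.3743e+5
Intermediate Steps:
W(P) = P + P²
n(G) = -6*G
N = 434 (N = -7 + (13 + 8)² = -7 + 21² = -7 + 441 = 434)
I(Y) = 1/476 (I(Y) = 1/(-6*(-7) + 434) = 1/(42 + 434) = 1/476)
I(W(-1)) - 4042*(-34) = 1/476 - 4042*(-34) = 1/476 - 1*(-137428) = 1/476 + 137428 = 65415729/476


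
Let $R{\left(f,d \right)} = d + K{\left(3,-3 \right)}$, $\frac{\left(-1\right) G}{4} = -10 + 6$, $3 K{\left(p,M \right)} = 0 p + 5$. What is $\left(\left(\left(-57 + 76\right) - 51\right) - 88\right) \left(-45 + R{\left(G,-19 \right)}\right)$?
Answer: $7480$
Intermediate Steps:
$K{\left(p,M \right)} = \frac{5}{3}$ ($K{\left(p,M \right)} = \frac{0 p + 5}{3} = \frac{0 + 5}{3} = \frac{1}{3} \cdot 5 = \frac{5}{3}$)
$G = 16$ ($G = - 4 \left(-10 + 6\right) = \left(-4\right) \left(-4\right) = 16$)
$R{\left(f,d \right)} = \frac{5}{3} + d$ ($R{\left(f,d \right)} = d + \frac{5}{3} = \frac{5}{3} + d$)
$\left(\left(\left(-57 + 76\right) - 51\right) - 88\right) \left(-45 + R{\left(G,-19 \right)}\right) = \left(\left(\left(-57 + 76\right) - 51\right) - 88\right) \left(-45 + \left(\frac{5}{3} - 19\right)\right) = \left(\left(19 - 51\right) - 88\right) \left(-45 - \frac{52}{3}\right) = \left(-32 - 88\right) \left(- \frac{187}{3}\right) = \left(-120\right) \left(- \frac{187}{3}\right) = 7480$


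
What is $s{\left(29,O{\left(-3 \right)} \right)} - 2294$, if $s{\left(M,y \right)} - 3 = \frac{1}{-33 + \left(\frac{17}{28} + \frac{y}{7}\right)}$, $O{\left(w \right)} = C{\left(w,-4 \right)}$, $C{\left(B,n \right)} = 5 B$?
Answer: $- \frac{2215425}{967} \approx -2291.0$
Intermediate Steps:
$O{\left(w \right)} = 5 w$
$s{\left(M,y \right)} = 3 + \frac{1}{- \frac{907}{28} + \frac{y}{7}}$ ($s{\left(M,y \right)} = 3 + \frac{1}{-33 + \left(\frac{17}{28} + \frac{y}{7}\right)} = 3 + \frac{1}{- \frac{907}{28} + \frac{y}{7}}$)
$s{\left(29,O{\left(-3 \right)} \right)} - 2294 = \frac{-2693 + 12 \cdot 5 \left(-3\right)}{-907 + 4 \cdot 5 \left(-3\right)} - 2294 = \frac{-2693 + 12 \left(-15\right)}{-907 + 4 \left(-15\right)} - 2294 = \frac{-2693 - 180}{-907 - 60} - 2294 = \frac{1}{-967} \left(-2873\right) - 2294 = \left(- \frac{1}{967}\right) \left(-2873\right) - 2294 = \frac{2873}{967} - 2294 = - \frac{2215425}{967}$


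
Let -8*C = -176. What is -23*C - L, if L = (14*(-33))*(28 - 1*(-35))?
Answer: 28600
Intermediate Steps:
C = 22 (C = -⅛*(-176) = 22)
L = -29106 (L = -462*(28 + 35) = -462*63 = -29106)
-23*C - L = -23*22 - 1*(-29106) = -506 + 29106 = 28600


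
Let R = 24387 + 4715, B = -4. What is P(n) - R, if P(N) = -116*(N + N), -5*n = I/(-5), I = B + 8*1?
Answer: -728478/25 ≈ -29139.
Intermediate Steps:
I = 4 (I = -4 + 8*1 = -4 + 8 = 4)
R = 29102
n = 4/25 (n = -4/(5*(-5)) = -4*(-1)/(5*5) = -⅕*(-⅘) = 4/25 ≈ 0.16000)
P(N) = -232*N
P(n) - R = -232*4/25 - 1*29102 = -928/25 - 29102 = -728478/25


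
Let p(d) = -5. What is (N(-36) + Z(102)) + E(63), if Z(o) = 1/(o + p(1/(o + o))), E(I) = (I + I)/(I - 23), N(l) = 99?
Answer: 198191/1940 ≈ 102.16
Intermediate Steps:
E(I) = 2*I/(-23 + I) (E(I) = (2*I)/(-23 + I) = 2*I/(-23 + I))
Z(o) = 1/(-5 + o) (Z(o) = 1/(o - 5) = 1/(-5 + o))
(N(-36) + Z(102)) + E(63) = (99 + 1/(-5 + 102)) + 2*63/(-23 + 63) = (99 + 1/97) + 2*63/40 = (99 + 1/97) + 2*63*(1/40) = 9604/97 + 63/20 = 198191/1940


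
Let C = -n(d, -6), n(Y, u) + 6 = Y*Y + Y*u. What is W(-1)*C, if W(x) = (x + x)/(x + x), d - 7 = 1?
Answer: -10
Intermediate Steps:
d = 8 (d = 7 + 1 = 8)
n(Y, u) = -6 + Y² + Y*u (n(Y, u) = -6 + (Y*Y + Y*u) = -6 + (Y² + Y*u) = -6 + Y² + Y*u)
C = -10 (C = -(-6 + 8² + 8*(-6)) = -(-6 + 64 - 48) = -1*10 = -10)
W(x) = 1 (W(x) = (2*x)/((2*x)) = (2*x)*(1/(2*x)) = 1)
W(-1)*C = 1*(-10) = -10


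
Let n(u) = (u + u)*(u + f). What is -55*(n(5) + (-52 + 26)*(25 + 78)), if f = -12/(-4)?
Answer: 142890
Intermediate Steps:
f = 3 (f = -12*(-¼) = 3)
n(u) = 2*u*(3 + u) (n(u) = (u + u)*(u + 3) = (2*u)*(3 + u) = 2*u*(3 + u))
-55*(n(5) + (-52 + 26)*(25 + 78)) = -55*(2*5*(3 + 5) + (-52 + 26)*(25 + 78)) = -55*(2*5*8 - 26*103) = -55*(80 - 2678) = -55*(-2598) = 142890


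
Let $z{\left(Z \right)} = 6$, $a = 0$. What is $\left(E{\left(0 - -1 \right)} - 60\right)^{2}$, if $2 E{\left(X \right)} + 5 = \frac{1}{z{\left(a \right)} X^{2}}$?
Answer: $\frac{561001}{144} \approx 3895.8$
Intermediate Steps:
$E{\left(X \right)} = - \frac{5}{2} + \frac{1}{12 X^{2}}$ ($E{\left(X \right)} = - \frac{5}{2} + \frac{1}{2 \cdot 6 X^{2}} = - \frac{5}{2} + \frac{\frac{1}{6} \frac{1}{X^{2}}}{2} = - \frac{5}{2} + \frac{1}{12 X^{2}}$)
$\left(E{\left(0 - -1 \right)} - 60\right)^{2} = \left(\left(- \frac{5}{2} + \frac{1}{12 \left(0 - -1\right)^{2}}\right) - 60\right)^{2} = \left(\left(- \frac{5}{2} + \frac{1}{12 \left(0 + 1\right)^{2}}\right) - 60\right)^{2} = \left(\left(- \frac{5}{2} + \frac{1}{12 \cdot 1}\right) - 60\right)^{2} = \left(\left(- \frac{5}{2} + \frac{1}{12} \cdot 1\right) - 60\right)^{2} = \left(\left(- \frac{5}{2} + \frac{1}{12}\right) - 60\right)^{2} = \left(- \frac{29}{12} - 60\right)^{2} = \left(- \frac{749}{12}\right)^{2} = \frac{561001}{144}$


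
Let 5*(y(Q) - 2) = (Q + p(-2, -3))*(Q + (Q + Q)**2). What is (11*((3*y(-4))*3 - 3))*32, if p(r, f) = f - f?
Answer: -146784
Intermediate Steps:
p(r, f) = 0
y(Q) = 2 + Q*(Q + 4*Q**2)/5 (y(Q) = 2 + ((Q + 0)*(Q + (Q + Q)**2))/5 = 2 + (Q*(Q + (2*Q)**2))/5 = 2 + (Q*(Q + 4*Q**2))/5 = 2 + Q*(Q + 4*Q**2)/5)
(11*((3*y(-4))*3 - 3))*32 = (11*((3*(2 + (1/5)*(-4)**2 + (4/5)*(-4)**3))*3 - 3))*32 = (11*((3*(2 + (1/5)*16 + (4/5)*(-64)))*3 - 3))*32 = (11*((3*(2 + 16/5 - 256/5))*3 - 3))*32 = (11*((3*(-46))*3 - 3))*32 = (11*(-138*3 - 3))*32 = (11*(-414 - 3))*32 = (11*(-417))*32 = -4587*32 = -146784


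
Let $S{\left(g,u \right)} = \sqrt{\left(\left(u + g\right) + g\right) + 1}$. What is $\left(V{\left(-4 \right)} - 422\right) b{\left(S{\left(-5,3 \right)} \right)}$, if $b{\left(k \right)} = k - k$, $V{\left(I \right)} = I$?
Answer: $0$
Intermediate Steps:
$S{\left(g,u \right)} = \sqrt{1 + u + 2 g}$ ($S{\left(g,u \right)} = \sqrt{\left(\left(g + u\right) + g\right) + 1} = \sqrt{\left(u + 2 g\right) + 1} = \sqrt{1 + u + 2 g}$)
$b{\left(k \right)} = 0$
$\left(V{\left(-4 \right)} - 422\right) b{\left(S{\left(-5,3 \right)} \right)} = \left(-4 - 422\right) 0 = \left(-426\right) 0 = 0$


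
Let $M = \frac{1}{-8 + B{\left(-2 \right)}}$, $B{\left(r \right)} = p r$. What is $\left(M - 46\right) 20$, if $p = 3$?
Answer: $- \frac{6450}{7} \approx -921.43$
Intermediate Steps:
$B{\left(r \right)} = 3 r$
$M = - \frac{1}{14}$ ($M = \frac{1}{-8 + 3 \left(-2\right)} = \frac{1}{-8 - 6} = \frac{1}{-14} = - \frac{1}{14} \approx -0.071429$)
$\left(M - 46\right) 20 = \left(- \frac{1}{14} - 46\right) 20 = \left(- \frac{645}{14}\right) 20 = - \frac{6450}{7}$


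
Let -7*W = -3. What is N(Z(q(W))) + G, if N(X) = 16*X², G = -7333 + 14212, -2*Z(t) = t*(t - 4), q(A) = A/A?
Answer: 6915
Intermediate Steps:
W = 3/7 (W = -⅐*(-3) = 3/7 ≈ 0.42857)
q(A) = 1
Z(t) = -t*(-4 + t)/2 (Z(t) = -t*(t - 4)/2 = -t*(-4 + t)/2)
G = 6879
N(Z(q(W))) + G = 16*((½)*1*(4 - 1*1))² + 6879 = 16*((½)*1*(4 - 1))² + 6879 = 16*((½)*1*3)² + 6879 = 16*(3/2)² + 6879 = 16*(9/4) + 6879 = 36 + 6879 = 6915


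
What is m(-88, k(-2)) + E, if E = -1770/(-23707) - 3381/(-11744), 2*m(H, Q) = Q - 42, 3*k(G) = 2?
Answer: -16958909755/835245024 ≈ -20.304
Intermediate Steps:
k(G) = 2/3 (k(G) = (1/3)*2 = 2/3)
m(H, Q) = -21 + Q/2 (m(H, Q) = (Q - 42)/2 = (-42 + Q)/2 = -21 + Q/2)
E = 100940247/278415008 (E = -1770*(-1/23707) - 3381*(-1/11744) = 1770/23707 + 3381/11744 = 100940247/278415008 ≈ 0.36255)
m(-88, k(-2)) + E = (-21 + (1/2)*(2/3)) + 100940247/278415008 = (-21 + 1/3) + 100940247/278415008 = -62/3 + 100940247/278415008 = -16958909755/835245024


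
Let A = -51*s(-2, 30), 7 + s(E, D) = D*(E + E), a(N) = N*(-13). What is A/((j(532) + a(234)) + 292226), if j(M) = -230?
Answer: 2159/96318 ≈ 0.022415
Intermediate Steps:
a(N) = -13*N
s(E, D) = -7 + 2*D*E (s(E, D) = -7 + D*(E + E) = -7 + D*(2*E) = -7 + 2*D*E)
A = 6477 (A = -51*(-7 + 2*30*(-2)) = -51*(-7 - 120) = -51*(-127) = 6477)
A/((j(532) + a(234)) + 292226) = 6477/((-230 - 13*234) + 292226) = 6477/((-230 - 3042) + 292226) = 6477/(-3272 + 292226) = 6477/288954 = 6477*(1/288954) = 2159/96318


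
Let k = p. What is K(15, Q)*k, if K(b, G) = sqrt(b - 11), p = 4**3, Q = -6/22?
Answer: 128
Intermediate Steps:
Q = -3/11 (Q = -6*1/22 = -3/11 ≈ -0.27273)
p = 64
k = 64
K(b, G) = sqrt(-11 + b)
K(15, Q)*k = sqrt(-11 + 15)*64 = sqrt(4)*64 = 2*64 = 128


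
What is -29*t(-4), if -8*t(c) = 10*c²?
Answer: 580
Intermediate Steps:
t(c) = -5*c²/4
-29*t(-4) = -(-145)*(-4)²/4 = -(-145)*16/4 = -29*(-20) = 580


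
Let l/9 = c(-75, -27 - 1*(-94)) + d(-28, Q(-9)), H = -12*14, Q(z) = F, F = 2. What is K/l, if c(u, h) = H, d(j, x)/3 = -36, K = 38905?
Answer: -38905/2484 ≈ -15.662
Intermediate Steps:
Q(z) = 2
d(j, x) = -108 (d(j, x) = 3*(-36) = -108)
H = -168
c(u, h) = -168
l = -2484 (l = 9*(-168 - 108) = 9*(-276) = -2484)
K/l = 38905/(-2484) = 38905*(-1/2484) = -38905/2484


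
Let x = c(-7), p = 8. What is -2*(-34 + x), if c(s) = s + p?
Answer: 66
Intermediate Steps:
c(s) = 8 + s (c(s) = s + 8 = 8 + s)
x = 1 (x = 8 - 7 = 1)
-2*(-34 + x) = -2*(-34 + 1) = -2*(-33) = 66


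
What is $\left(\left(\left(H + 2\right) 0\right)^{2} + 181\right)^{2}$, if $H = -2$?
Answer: $32761$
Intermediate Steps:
$\left(\left(\left(H + 2\right) 0\right)^{2} + 181\right)^{2} = \left(\left(\left(-2 + 2\right) 0\right)^{2} + 181\right)^{2} = \left(\left(0 \cdot 0\right)^{2} + 181\right)^{2} = \left(0^{2} + 181\right)^{2} = \left(0 + 181\right)^{2} = 181^{2} = 32761$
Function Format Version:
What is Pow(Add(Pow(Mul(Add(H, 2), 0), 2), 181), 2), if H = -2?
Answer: 32761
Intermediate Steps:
Pow(Add(Pow(Mul(Add(H, 2), 0), 2), 181), 2) = Pow(Add(Pow(Mul(Add(-2, 2), 0), 2), 181), 2) = Pow(Add(Pow(Mul(0, 0), 2), 181), 2) = Pow(Add(Pow(0, 2), 181), 2) = Pow(Add(0, 181), 2) = Pow(181, 2) = 32761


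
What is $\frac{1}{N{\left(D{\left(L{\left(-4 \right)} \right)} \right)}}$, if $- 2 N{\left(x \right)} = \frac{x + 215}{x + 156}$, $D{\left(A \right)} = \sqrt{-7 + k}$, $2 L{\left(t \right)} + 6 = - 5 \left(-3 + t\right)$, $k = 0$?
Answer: $\frac{2 \left(- \sqrt{7} + 156 i\right)}{\sqrt{7} - 215 i} \approx -1.4512 - 0.0067529 i$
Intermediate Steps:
$L{\left(t \right)} = \frac{9}{2} - \frac{5 t}{2}$ ($L{\left(t \right)} = -3 + \frac{\left(-5\right) \left(-3 + t\right)}{2} = -3 + \frac{15 - 5 t}{2} = -3 - \left(- \frac{15}{2} + \frac{5 t}{2}\right) = \frac{9}{2} - \frac{5 t}{2}$)
$D{\left(A \right)} = i \sqrt{7}$ ($D{\left(A \right)} = \sqrt{-7 + 0} = \sqrt{-7} = i \sqrt{7}$)
$N{\left(x \right)} = - \frac{215 + x}{2 \left(156 + x\right)}$ ($N{\left(x \right)} = - \frac{\left(x + 215\right) \frac{1}{x + 156}}{2} = - \frac{\left(215 + x\right) \frac{1}{156 + x}}{2} = - \frac{\frac{1}{156 + x} \left(215 + x\right)}{2} = - \frac{215 + x}{2 \left(156 + x\right)}$)
$\frac{1}{N{\left(D{\left(L{\left(-4 \right)} \right)} \right)}} = \frac{1}{\frac{1}{2} \frac{1}{156 + i \sqrt{7}} \left(-215 - i \sqrt{7}\right)} = \frac{2 \left(156 + i \sqrt{7}\right)}{-215 - i \sqrt{7}}$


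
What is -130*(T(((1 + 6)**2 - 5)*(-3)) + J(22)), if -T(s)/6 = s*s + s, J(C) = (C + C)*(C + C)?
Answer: 13236080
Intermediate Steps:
J(C) = 4*C**2 (J(C) = (2*C)*(2*C) = 4*C**2)
T(s) = -6*s - 6*s**2 (T(s) = -6*(s*s + s) = -6*(s**2 + s) = -6*(s + s**2) = -6*s - 6*s**2)
-130*(T(((1 + 6)**2 - 5)*(-3)) + J(22)) = -130*(-6*((1 + 6)**2 - 5)*(-3)*(1 + ((1 + 6)**2 - 5)*(-3)) + 4*22**2) = -130*(-6*(7**2 - 5)*(-3)*(1 + (7**2 - 5)*(-3)) + 4*484) = -130*(-6*(49 - 5)*(-3)*(1 + (49 - 5)*(-3)) + 1936) = -130*(-6*44*(-3)*(1 + 44*(-3)) + 1936) = -130*(-6*(-132)*(1 - 132) + 1936) = -130*(-6*(-132)*(-131) + 1936) = -130*(-103752 + 1936) = -130*(-101816) = 13236080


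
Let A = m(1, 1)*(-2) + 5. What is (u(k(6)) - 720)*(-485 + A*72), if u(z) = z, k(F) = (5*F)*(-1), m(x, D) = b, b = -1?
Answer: -14250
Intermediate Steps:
m(x, D) = -1
k(F) = -5*F
A = 7 (A = -1*(-2) + 5 = 2 + 5 = 7)
(u(k(6)) - 720)*(-485 + A*72) = (-5*6 - 720)*(-485 + 7*72) = (-30 - 720)*(-485 + 504) = -750*19 = -14250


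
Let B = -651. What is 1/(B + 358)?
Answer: -1/293 ≈ -0.0034130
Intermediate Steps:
1/(B + 358) = 1/(-651 + 358) = 1/(-293) = -1/293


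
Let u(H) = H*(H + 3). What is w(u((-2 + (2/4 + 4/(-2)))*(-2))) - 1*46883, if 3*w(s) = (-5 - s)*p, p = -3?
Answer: -46808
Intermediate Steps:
u(H) = H*(3 + H)
w(s) = 5 + s (w(s) = ((-5 - s)*(-3))/3 = (15 + 3*s)/3 = 5 + s)
w(u((-2 + (2/4 + 4/(-2)))*(-2))) - 1*46883 = (5 + ((-2 + (2/4 + 4/(-2)))*(-2))*(3 + (-2 + (2/4 + 4/(-2)))*(-2))) - 1*46883 = (5 + ((-2 + (2*(1/4) + 4*(-1/2)))*(-2))*(3 + (-2 + (2*(1/4) + 4*(-1/2)))*(-2))) - 46883 = (5 + ((-2 + (1/2 - 2))*(-2))*(3 + (-2 + (1/2 - 2))*(-2))) - 46883 = (5 + ((-2 - 3/2)*(-2))*(3 + (-2 - 3/2)*(-2))) - 46883 = (5 + (-7/2*(-2))*(3 - 7/2*(-2))) - 46883 = (5 + 7*(3 + 7)) - 46883 = (5 + 7*10) - 46883 = (5 + 70) - 46883 = 75 - 46883 = -46808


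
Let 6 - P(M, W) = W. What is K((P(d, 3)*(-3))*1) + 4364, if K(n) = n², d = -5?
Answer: 4445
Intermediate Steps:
P(M, W) = 6 - W
K((P(d, 3)*(-3))*1) + 4364 = (((6 - 1*3)*(-3))*1)² + 4364 = (((6 - 3)*(-3))*1)² + 4364 = ((3*(-3))*1)² + 4364 = (-9*1)² + 4364 = (-9)² + 4364 = 81 + 4364 = 4445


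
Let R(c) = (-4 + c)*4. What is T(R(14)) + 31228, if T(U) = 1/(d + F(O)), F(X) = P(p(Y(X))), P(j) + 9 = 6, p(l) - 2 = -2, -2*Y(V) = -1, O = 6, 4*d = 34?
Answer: 343510/11 ≈ 31228.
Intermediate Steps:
d = 17/2 (d = (¼)*34 = 17/2 ≈ 8.5000)
Y(V) = ½ (Y(V) = -½*(-1) = ½)
p(l) = 0 (p(l) = 2 - 2 = 0)
P(j) = -3 (P(j) = -9 + 6 = -3)
F(X) = -3
R(c) = -16 + 4*c
T(U) = 2/11 (T(U) = 1/(17/2 - 3) = 1/(11/2) = 2/11)
T(R(14)) + 31228 = 2/11 + 31228 = 343510/11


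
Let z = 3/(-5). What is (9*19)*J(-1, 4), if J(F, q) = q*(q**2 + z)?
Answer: 52668/5 ≈ 10534.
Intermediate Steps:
z = -3/5 (z = 3*(-1/5) = -3/5 ≈ -0.60000)
J(F, q) = q*(-3/5 + q**2) (J(F, q) = q*(q**2 - 3/5) = q*(-3/5 + q**2))
(9*19)*J(-1, 4) = (9*19)*(4*(-3/5 + 4**2)) = 171*(4*(-3/5 + 16)) = 171*(4*(77/5)) = 171*(308/5) = 52668/5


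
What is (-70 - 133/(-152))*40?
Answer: -2765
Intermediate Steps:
(-70 - 133/(-152))*40 = (-70 - 133*(-1/152))*40 = (-70 + 7/8)*40 = -553/8*40 = -2765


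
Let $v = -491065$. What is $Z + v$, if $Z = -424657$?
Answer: $-915722$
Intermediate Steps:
$Z + v = -424657 - 491065 = -915722$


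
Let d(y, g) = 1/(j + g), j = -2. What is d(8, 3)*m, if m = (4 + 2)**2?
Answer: 36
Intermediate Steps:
d(y, g) = 1/(-2 + g)
m = 36 (m = 6**2 = 36)
d(8, 3)*m = 36/(-2 + 3) = 36/1 = 1*36 = 36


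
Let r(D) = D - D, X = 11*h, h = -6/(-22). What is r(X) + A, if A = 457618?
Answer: 457618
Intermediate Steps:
h = 3/11 (h = -6*(-1/22) = 3/11 ≈ 0.27273)
X = 3 (X = 11*(3/11) = 3)
r(D) = 0
r(X) + A = 0 + 457618 = 457618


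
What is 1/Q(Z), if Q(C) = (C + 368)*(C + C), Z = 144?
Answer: 1/147456 ≈ 6.7817e-6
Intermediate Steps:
Q(C) = 2*C*(368 + C) (Q(C) = (368 + C)*(2*C) = 2*C*(368 + C))
1/Q(Z) = 1/(2*144*(368 + 144)) = 1/(2*144*512) = 1/147456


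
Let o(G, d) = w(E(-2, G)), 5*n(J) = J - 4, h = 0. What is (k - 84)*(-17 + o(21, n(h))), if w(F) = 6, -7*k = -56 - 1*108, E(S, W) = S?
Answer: 4664/7 ≈ 666.29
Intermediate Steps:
n(J) = -⅘ + J/5 (n(J) = (J - 4)/5 = (-4 + J)/5 = -⅘ + J/5)
k = 164/7 (k = -(-56 - 1*108)/7 = -(-56 - 108)/7 = -⅐*(-164) = 164/7 ≈ 23.429)
o(G, d) = 6
(k - 84)*(-17 + o(21, n(h))) = (164/7 - 84)*(-17 + 6) = -424/7*(-11) = 4664/7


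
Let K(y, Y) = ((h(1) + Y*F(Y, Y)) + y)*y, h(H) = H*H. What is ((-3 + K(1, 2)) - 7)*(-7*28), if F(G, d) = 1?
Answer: 1176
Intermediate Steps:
h(H) = H²
K(y, Y) = y*(1 + Y + y) (K(y, Y) = ((1² + Y*1) + y)*y = ((1 + Y) + y)*y = (1 + Y + y)*y = y*(1 + Y + y))
((-3 + K(1, 2)) - 7)*(-7*28) = ((-3 + 1*(1 + 2 + 1)) - 7)*(-7*28) = ((-3 + 1*4) - 7)*(-196) = ((-3 + 4) - 7)*(-196) = (1 - 7)*(-196) = -6*(-196) = 1176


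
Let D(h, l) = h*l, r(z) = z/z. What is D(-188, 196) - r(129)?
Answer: -36849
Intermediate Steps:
r(z) = 1
D(-188, 196) - r(129) = -188*196 - 1*1 = -36848 - 1 = -36849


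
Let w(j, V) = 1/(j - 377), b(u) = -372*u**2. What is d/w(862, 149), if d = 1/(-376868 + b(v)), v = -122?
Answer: -485/5913716 ≈ -8.2013e-5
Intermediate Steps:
w(j, V) = 1/(-377 + j)
d = -1/5913716 (d = 1/(-376868 - 372*(-122)**2) = 1/(-376868 - 372*14884) = 1/(-376868 - 5536848) = 1/(-5913716) = -1/5913716 ≈ -1.6910e-7)
d/w(862, 149) = -1/(5913716*(1/(-377 + 862))) = -1/(5913716*(1/485)) = -1/(5913716*1/485) = -1/5913716*485 = -485/5913716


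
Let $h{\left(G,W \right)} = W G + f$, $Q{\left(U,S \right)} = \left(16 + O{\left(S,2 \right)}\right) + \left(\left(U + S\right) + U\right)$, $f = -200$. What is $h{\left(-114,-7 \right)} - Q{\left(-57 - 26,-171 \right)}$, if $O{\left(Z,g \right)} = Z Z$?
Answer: $-28322$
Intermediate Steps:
$O{\left(Z,g \right)} = Z^{2}$
$Q{\left(U,S \right)} = 16 + S + S^{2} + 2 U$ ($Q{\left(U,S \right)} = \left(16 + S^{2}\right) + \left(\left(U + S\right) + U\right) = \left(16 + S^{2}\right) + \left(\left(S + U\right) + U\right) = \left(16 + S^{2}\right) + \left(S + 2 U\right) = 16 + S + S^{2} + 2 U$)
$h{\left(G,W \right)} = -200 + G W$ ($h{\left(G,W \right)} = W G - 200 = G W - 200 = -200 + G W$)
$h{\left(-114,-7 \right)} - Q{\left(-57 - 26,-171 \right)} = \left(-200 - -798\right) - \left(16 - 171 + \left(-171\right)^{2} + 2 \left(-57 - 26\right)\right) = \left(-200 + 798\right) - \left(16 - 171 + 29241 + 2 \left(-83\right)\right) = 598 - \left(16 - 171 + 29241 - 166\right) = 598 - 28920 = -28322$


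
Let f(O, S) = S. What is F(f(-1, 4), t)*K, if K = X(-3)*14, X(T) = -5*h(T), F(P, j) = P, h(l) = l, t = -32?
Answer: 840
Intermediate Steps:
X(T) = -5*T
K = 210 (K = -5*(-3)*14 = 15*14 = 210)
F(f(-1, 4), t)*K = 4*210 = 840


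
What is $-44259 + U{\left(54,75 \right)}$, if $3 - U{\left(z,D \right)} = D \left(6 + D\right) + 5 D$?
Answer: $-50706$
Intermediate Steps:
$U{\left(z,D \right)} = 3 - 5 D - D \left(6 + D\right)$ ($U{\left(z,D \right)} = 3 - \left(D \left(6 + D\right) + 5 D\right) = 3 - \left(5 D + D \left(6 + D\right)\right) = 3 - 5 D - D \left(6 + D\right)$)
$-44259 + U{\left(54,75 \right)} = -44259 - 6447 = -50706$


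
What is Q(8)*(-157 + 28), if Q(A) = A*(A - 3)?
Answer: -5160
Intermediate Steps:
Q(A) = A*(-3 + A)
Q(8)*(-157 + 28) = (8*(-3 + 8))*(-157 + 28) = (8*5)*(-129) = 40*(-129) = -5160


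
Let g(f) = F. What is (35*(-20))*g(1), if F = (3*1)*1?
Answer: -2100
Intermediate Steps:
F = 3 (F = 3*1 = 3)
g(f) = 3
(35*(-20))*g(1) = (35*(-20))*3 = -700*3 = -2100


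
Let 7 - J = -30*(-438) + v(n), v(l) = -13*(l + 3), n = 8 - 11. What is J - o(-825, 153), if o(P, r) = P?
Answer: -12308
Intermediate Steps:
n = -3
v(l) = -39 - 13*l (v(l) = -13*(3 + l) = -39 - 13*l)
J = -13133 (J = 7 - (-30*(-438) + (-39 - 13*(-3))) = 7 - (13140 + (-39 + 39)) = 7 - (13140 + 0) = 7 - 1*13140 = 7 - 13140 = -13133)
J - o(-825, 153) = -13133 - 1*(-825) = -13133 + 825 = -12308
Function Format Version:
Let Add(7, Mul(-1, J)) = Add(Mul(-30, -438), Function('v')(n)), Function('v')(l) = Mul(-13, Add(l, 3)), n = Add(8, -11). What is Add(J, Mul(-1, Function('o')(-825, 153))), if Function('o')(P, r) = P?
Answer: -12308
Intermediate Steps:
n = -3
Function('v')(l) = Add(-39, Mul(-13, l)) (Function('v')(l) = Mul(-13, Add(3, l)) = Add(-39, Mul(-13, l)))
J = -13133 (J = Add(7, Mul(-1, Add(Mul(-30, -438), Add(-39, Mul(-13, -3))))) = Add(7, Mul(-1, Add(13140, Add(-39, 39)))) = Add(7, Mul(-1, Add(13140, 0))) = Add(7, Mul(-1, 13140)) = Add(7, -13140) = -13133)
Add(J, Mul(-1, Function('o')(-825, 153))) = Add(-13133, Mul(-1, -825)) = Add(-13133, 825) = -12308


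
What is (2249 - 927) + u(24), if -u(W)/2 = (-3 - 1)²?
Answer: 1290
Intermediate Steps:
u(W) = -32 (u(W) = -2*(-3 - 1)² = -2*(-4)² = -2*16 = -32)
(2249 - 927) + u(24) = (2249 - 927) - 32 = 1322 - 32 = 1290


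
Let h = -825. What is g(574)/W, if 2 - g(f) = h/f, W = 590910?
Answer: 1973/339182340 ≈ 5.8169e-6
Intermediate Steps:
g(f) = 2 + 825/f (g(f) = 2 - (-825)/f = 2 + 825/f)
g(574)/W = (2 + 825/574)/590910 = (2 + 825*(1/574))*(1/590910) = (2 + 825/574)*(1/590910) = (1973/574)*(1/590910) = 1973/339182340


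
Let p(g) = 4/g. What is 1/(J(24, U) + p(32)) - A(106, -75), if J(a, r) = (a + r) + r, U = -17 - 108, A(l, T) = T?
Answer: 135517/1807 ≈ 74.996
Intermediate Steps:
U = -125
J(a, r) = a + 2*r
1/(J(24, U) + p(32)) - A(106, -75) = 1/((24 + 2*(-125)) + 4/32) - 1*(-75) = 1/((24 - 250) + 4*(1/32)) + 75 = 1/(-226 + ⅛) + 75 = 1/(-1807/8) + 75 = -8/1807 + 75 = 135517/1807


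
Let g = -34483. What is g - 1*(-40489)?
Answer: 6006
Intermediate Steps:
g - 1*(-40489) = -34483 - 1*(-40489) = -34483 + 40489 = 6006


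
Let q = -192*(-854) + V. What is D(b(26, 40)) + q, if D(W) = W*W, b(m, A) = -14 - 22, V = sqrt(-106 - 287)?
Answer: 165264 + I*sqrt(393) ≈ 1.6526e+5 + 19.824*I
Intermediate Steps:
V = I*sqrt(393) (V = sqrt(-393) = I*sqrt(393) ≈ 19.824*I)
b(m, A) = -36
D(W) = W**2
q = 163968 + I*sqrt(393) (q = -192*(-854) + I*sqrt(393) = 163968 + I*sqrt(393) ≈ 1.6397e+5 + 19.824*I)
D(b(26, 40)) + q = (-36)**2 + (163968 + I*sqrt(393)) = 1296 + (163968 + I*sqrt(393)) = 165264 + I*sqrt(393)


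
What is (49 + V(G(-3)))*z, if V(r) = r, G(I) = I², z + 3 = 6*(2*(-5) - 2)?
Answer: -4350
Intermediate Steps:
z = -75 (z = -3 + 6*(2*(-5) - 2) = -3 + 6*(-10 - 2) = -3 + 6*(-12) = -3 - 72 = -75)
(49 + V(G(-3)))*z = (49 + (-3)²)*(-75) = (49 + 9)*(-75) = 58*(-75) = -4350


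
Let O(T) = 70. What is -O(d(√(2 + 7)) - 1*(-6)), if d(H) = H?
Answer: -70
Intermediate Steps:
-O(d(√(2 + 7)) - 1*(-6)) = -1*70 = -70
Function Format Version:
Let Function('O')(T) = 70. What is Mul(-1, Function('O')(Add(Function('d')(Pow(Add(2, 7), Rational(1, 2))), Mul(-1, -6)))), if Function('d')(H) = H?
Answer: -70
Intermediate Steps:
Mul(-1, Function('O')(Add(Function('d')(Pow(Add(2, 7), Rational(1, 2))), Mul(-1, -6)))) = Mul(-1, 70) = -70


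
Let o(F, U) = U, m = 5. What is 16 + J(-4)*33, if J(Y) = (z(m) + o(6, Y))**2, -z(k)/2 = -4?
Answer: 544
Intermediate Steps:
z(k) = 8 (z(k) = -2*(-4) = 8)
J(Y) = (8 + Y)**2
16 + J(-4)*33 = 16 + (8 - 4)**2*33 = 16 + 4**2*33 = 16 + 16*33 = 16 + 528 = 544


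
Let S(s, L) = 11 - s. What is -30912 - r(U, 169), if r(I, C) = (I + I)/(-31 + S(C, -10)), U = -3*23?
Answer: -1947502/63 ≈ -30913.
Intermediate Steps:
U = -69
r(I, C) = 2*I/(-20 - C) (r(I, C) = (I + I)/(-31 + (11 - C)) = (2*I)/(-20 - C) = 2*I/(-20 - C))
-30912 - r(U, 169) = -30912 - (-2)*(-69)/(20 + 169) = -30912 - (-2)*(-69)/189 = -30912 - 1*46/63 = -30912 - 46/63 = -1947502/63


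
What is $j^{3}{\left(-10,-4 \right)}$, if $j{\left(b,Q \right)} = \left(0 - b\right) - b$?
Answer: $8000$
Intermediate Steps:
$j{\left(b,Q \right)} = - 2 b$ ($j{\left(b,Q \right)} = - b - b = - 2 b$)
$j^{3}{\left(-10,-4 \right)} = \left(\left(-2\right) \left(-10\right)\right)^{3} = 20^{3} = 8000$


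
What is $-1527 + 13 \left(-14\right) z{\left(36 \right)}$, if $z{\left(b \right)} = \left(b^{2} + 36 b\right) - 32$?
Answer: $-467447$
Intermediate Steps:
$z{\left(b \right)} = -32 + b^{2} + 36 b$
$-1527 + 13 \left(-14\right) z{\left(36 \right)} = -1527 + 13 \left(-14\right) \left(-32 + 36^{2} + 36 \cdot 36\right) = -1527 - 182 \left(-32 + 1296 + 1296\right) = -1527 - 465920 = -467447$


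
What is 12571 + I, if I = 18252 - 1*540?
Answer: 30283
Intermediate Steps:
I = 17712 (I = 18252 - 540 = 17712)
12571 + I = 12571 + 17712 = 30283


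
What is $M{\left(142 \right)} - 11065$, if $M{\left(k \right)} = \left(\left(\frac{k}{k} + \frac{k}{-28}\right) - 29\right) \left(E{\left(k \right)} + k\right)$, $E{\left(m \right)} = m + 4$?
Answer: $- \frac{144127}{7} \approx -20590.0$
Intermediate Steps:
$E{\left(m \right)} = 4 + m$
$M{\left(k \right)} = \left(-28 - \frac{k}{28}\right) \left(4 + 2 k\right)$ ($M{\left(k \right)} = \left(\left(\frac{k}{k} + \frac{k}{-28}\right) - 29\right) \left(\left(4 + k\right) + k\right) = \left(\left(1 + k \left(- \frac{1}{28}\right)\right) - 29\right) \left(4 + 2 k\right) = \left(\left(1 - \frac{k}{28}\right) - 29\right) \left(4 + 2 k\right) = \left(-28 - \frac{k}{28}\right) \left(4 + 2 k\right)$)
$M{\left(142 \right)} - 11065 = \left(-112 - \frac{55806}{7} - \frac{142^{2}}{14}\right) - 11065 = \left(-112 - \frac{55806}{7} - \frac{10082}{7}\right) + \left(-12533 + 1468\right) = \left(-112 - \frac{55806}{7} - \frac{10082}{7}\right) - 11065 = - \frac{66672}{7} - 11065 = - \frac{144127}{7}$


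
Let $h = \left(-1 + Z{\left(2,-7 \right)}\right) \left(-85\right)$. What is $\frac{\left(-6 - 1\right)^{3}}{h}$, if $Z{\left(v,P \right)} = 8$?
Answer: $\frac{49}{85} \approx 0.57647$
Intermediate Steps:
$h = -595$ ($h = \left(-1 + 8\right) \left(-85\right) = 7 \left(-85\right) = -595$)
$\frac{\left(-6 - 1\right)^{3}}{h} = \frac{\left(-6 - 1\right)^{3}}{-595} = \left(-7\right)^{3} \left(- \frac{1}{595}\right) = \left(-343\right) \left(- \frac{1}{595}\right) = \frac{49}{85}$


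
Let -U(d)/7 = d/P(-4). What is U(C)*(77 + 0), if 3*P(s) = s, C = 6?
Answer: 4851/2 ≈ 2425.5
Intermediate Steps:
P(s) = s/3
U(d) = 21*d/4 (U(d) = -7*d/((⅓)*(-4)) = -7*d/(-4/3) = -7*d*(-3)/4 = -(-21)*d/4 = 21*d/4)
U(C)*(77 + 0) = ((21/4)*6)*(77 + 0) = (63/2)*77 = 4851/2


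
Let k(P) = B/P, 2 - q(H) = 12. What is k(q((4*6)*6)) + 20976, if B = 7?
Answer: 209753/10 ≈ 20975.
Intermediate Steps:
q(H) = -10 (q(H) = 2 - 1*12 = 2 - 12 = -10)
k(P) = 7/P
k(q((4*6)*6)) + 20976 = 7/(-10) + 20976 = 7*(-1/10) + 20976 = -7/10 + 20976 = 209753/10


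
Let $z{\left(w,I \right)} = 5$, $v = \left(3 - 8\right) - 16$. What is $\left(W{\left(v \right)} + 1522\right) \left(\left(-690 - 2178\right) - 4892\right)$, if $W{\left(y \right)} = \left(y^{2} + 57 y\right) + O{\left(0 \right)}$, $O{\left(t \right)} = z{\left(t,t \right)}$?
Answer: $-5982960$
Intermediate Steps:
$v = -21$ ($v = -5 - 16 = -21$)
$O{\left(t \right)} = 5$
$W{\left(y \right)} = 5 + y^{2} + 57 y$ ($W{\left(y \right)} = \left(y^{2} + 57 y\right) + 5 = 5 + y^{2} + 57 y$)
$\left(W{\left(v \right)} + 1522\right) \left(\left(-690 - 2178\right) - 4892\right) = \left(\left(5 + \left(-21\right)^{2} + 57 \left(-21\right)\right) + 1522\right) \left(\left(-690 - 2178\right) - 4892\right) = \left(\left(5 + 441 - 1197\right) + 1522\right) \left(\left(-690 - 2178\right) - 4892\right) = \left(-751 + 1522\right) \left(-2868 - 4892\right) = 771 \left(-7760\right) = -5982960$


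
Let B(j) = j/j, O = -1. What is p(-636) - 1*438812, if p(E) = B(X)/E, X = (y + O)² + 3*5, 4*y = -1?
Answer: -279084433/636 ≈ -4.3881e+5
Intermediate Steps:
y = -¼ (y = (¼)*(-1) = -¼ ≈ -0.25000)
X = 265/16 (X = (-¼ - 1)² + 3*5 = (-5/4)² + 15 = 25/16 + 15 = 265/16 ≈ 16.563)
B(j) = 1
p(E) = 1/E
p(-636) - 1*438812 = 1/(-636) - 1*438812 = -1/636 - 438812 = -279084433/636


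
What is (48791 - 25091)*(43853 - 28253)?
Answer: 369720000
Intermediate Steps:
(48791 - 25091)*(43853 - 28253) = 23700*15600 = 369720000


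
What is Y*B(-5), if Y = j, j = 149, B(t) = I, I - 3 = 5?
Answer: 1192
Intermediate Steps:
I = 8 (I = 3 + 5 = 8)
B(t) = 8
Y = 149
Y*B(-5) = 149*8 = 1192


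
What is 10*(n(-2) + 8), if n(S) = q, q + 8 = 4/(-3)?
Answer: -40/3 ≈ -13.333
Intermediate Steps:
q = -28/3 (q = -8 + 4/(-3) = -8 + 4*(-⅓) = -8 - 4/3 = -28/3 ≈ -9.3333)
n(S) = -28/3
10*(n(-2) + 8) = 10*(-28/3 + 8) = 10*(-4/3) = -40/3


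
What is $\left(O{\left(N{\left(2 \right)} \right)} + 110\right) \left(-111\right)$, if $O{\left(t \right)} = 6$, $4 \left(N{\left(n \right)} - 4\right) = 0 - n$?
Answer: $-12876$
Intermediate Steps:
$N{\left(n \right)} = 4 - \frac{n}{4}$ ($N{\left(n \right)} = 4 + \frac{0 - n}{4} = 4 + \frac{\left(-1\right) n}{4} = 4 - \frac{n}{4}$)
$\left(O{\left(N{\left(2 \right)} \right)} + 110\right) \left(-111\right) = \left(6 + 110\right) \left(-111\right) = 116 \left(-111\right) = -12876$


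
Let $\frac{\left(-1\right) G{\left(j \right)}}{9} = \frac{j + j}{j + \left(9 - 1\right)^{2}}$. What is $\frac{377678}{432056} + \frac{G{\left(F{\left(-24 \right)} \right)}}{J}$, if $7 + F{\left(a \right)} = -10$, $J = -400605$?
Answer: $\frac{1315381699}{1504798060} \approx 0.87412$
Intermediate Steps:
$F{\left(a \right)} = -17$ ($F{\left(a \right)} = -7 - 10 = -17$)
$G{\left(j \right)} = - \frac{18 j}{64 + j}$ ($G{\left(j \right)} = - 9 \frac{j + j}{j + \left(9 - 1\right)^{2}} = - 9 \frac{2 j}{j + 8^{2}} = - 9 \frac{2 j}{j + 64} = - 9 \frac{2 j}{64 + j} = - \frac{18 j}{64 + j}$)
$\frac{377678}{432056} + \frac{G{\left(F{\left(-24 \right)} \right)}}{J} = \frac{377678}{432056} + \frac{\left(-18\right) \left(-17\right) \frac{1}{64 - 17}}{-400605} = 377678 \cdot \frac{1}{432056} + \left(-18\right) \left(-17\right) \frac{1}{47} \left(- \frac{1}{400605}\right) = \frac{3563}{4076} + \left(-18\right) \left(-17\right) \frac{1}{47} \left(- \frac{1}{400605}\right) = \frac{3563}{4076} + \frac{306}{47} \left(- \frac{1}{400605}\right) = \frac{3563}{4076} - \frac{6}{369185} = \frac{1315381699}{1504798060}$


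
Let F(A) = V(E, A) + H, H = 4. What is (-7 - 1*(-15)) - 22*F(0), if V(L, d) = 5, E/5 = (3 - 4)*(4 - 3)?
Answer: -190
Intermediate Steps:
E = -5 (E = 5*((3 - 4)*(4 - 3)) = 5*(-1*1) = 5*(-1) = -5)
F(A) = 9 (F(A) = 5 + 4 = 9)
(-7 - 1*(-15)) - 22*F(0) = (-7 - 1*(-15)) - 22*9 = (-7 + 15) - 198 = 8 - 198 = -190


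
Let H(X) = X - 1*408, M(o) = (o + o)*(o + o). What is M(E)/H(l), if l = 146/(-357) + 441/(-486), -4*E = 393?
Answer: -496244637/5260534 ≈ -94.333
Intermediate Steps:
E = -393/4 (E = -¼*393 = -393/4 ≈ -98.250)
M(o) = 4*o² (M(o) = (2*o)*(2*o) = 4*o²)
l = -8459/6426 (l = 146*(-1/357) + 441*(-1/486) = -146/357 - 49/54 = -8459/6426 ≈ -1.3164)
H(X) = -408 + X (H(X) = X - 408 = -408 + X)
M(E)/H(l) = (4*(-393/4)²)/(-408 - 8459/6426) = (4*(154449/16))/(-2630267/6426) = (154449/4)*(-6426/2630267) = -496244637/5260534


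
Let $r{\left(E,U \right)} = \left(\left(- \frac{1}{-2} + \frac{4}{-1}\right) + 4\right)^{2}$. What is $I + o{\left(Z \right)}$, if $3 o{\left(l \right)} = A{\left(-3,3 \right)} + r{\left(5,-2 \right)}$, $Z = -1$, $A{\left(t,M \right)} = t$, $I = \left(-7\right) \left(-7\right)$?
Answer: $\frac{577}{12} \approx 48.083$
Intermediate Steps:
$I = 49$
$r{\left(E,U \right)} = \frac{1}{4}$ ($r{\left(E,U \right)} = \left(\left(\left(-1\right) \left(- \frac{1}{2}\right) + 4 \left(-1\right)\right) + 4\right)^{2} = \left(\left(\frac{1}{2} - 4\right) + 4\right)^{2} = \left(- \frac{7}{2} + 4\right)^{2} = \left(\frac{1}{2}\right)^{2} = \frac{1}{4}$)
$o{\left(l \right)} = - \frac{11}{12}$ ($o{\left(l \right)} = \frac{-3 + \frac{1}{4}}{3} = \frac{1}{3} \left(- \frac{11}{4}\right) = - \frac{11}{12}$)
$I + o{\left(Z \right)} = 49 - \frac{11}{12} = \frac{577}{12}$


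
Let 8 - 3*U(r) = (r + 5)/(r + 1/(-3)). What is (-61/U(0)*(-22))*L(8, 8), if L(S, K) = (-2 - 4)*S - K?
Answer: -225456/23 ≈ -9802.4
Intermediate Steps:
U(r) = 8/3 - (5 + r)/(3*(-⅓ + r)) (U(r) = 8/3 - (r + 5)/(3*(r + 1/(-3))) = 8/3 - (5 + r)/(3*(r - ⅓)) = 8/3 - (5 + r)/(3*(-⅓ + r)))
L(S, K) = -K - 6*S (L(S, K) = -6*S - K = -K - 6*S)
(-61/U(0)*(-22))*L(8, 8) = (-61*3*(-1 + 3*0)/(-23 + 21*0)*(-22))*(-1*8 - 6*8) = (-61*3*(-1 + 0)/(-23 + 0)*(-22))*(-8 - 48) = (-61/((⅓)*(-23)/(-1))*(-22))*(-56) = (-61/((⅓)*(-1)*(-23))*(-22))*(-56) = (-61/23/3*(-22))*(-56) = (-61*3/23*(-22))*(-56) = -183/23*(-22)*(-56) = (4026/23)*(-56) = -225456/23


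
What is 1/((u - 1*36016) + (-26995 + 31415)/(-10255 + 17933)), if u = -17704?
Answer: -3839/206228870 ≈ -1.8615e-5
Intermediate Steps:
1/((u - 1*36016) + (-26995 + 31415)/(-10255 + 17933)) = 1/((-17704 - 1*36016) + (-26995 + 31415)/(-10255 + 17933)) = 1/((-17704 - 36016) + 4420/7678) = 1/(-53720 + 4420*(1/7678)) = 1/(-53720 + 2210/3839) = 1/(-206228870/3839) = -3839/206228870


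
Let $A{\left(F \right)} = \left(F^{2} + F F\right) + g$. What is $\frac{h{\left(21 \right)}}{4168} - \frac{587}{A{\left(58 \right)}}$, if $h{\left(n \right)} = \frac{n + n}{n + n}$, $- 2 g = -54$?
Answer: $- \frac{2439861}{28154840} \approx -0.086659$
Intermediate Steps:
$g = 27$ ($g = \left(- \frac{1}{2}\right) \left(-54\right) = 27$)
$h{\left(n \right)} = 1$ ($h{\left(n \right)} = \frac{2 n}{2 n} = 2 n \frac{1}{2 n} = 1$)
$A{\left(F \right)} = 27 + 2 F^{2}$ ($A{\left(F \right)} = \left(F^{2} + F F\right) + 27 = \left(F^{2} + F^{2}\right) + 27 = 2 F^{2} + 27 = 27 + 2 F^{2}$)
$\frac{h{\left(21 \right)}}{4168} - \frac{587}{A{\left(58 \right)}} = 1 \cdot \frac{1}{4168} - \frac{587}{27 + 2 \cdot 58^{2}} = 1 \cdot \frac{1}{4168} - \frac{587}{27 + 2 \cdot 3364} = \frac{1}{4168} - \frac{587}{27 + 6728} = \frac{1}{4168} - \frac{587}{6755} = - \frac{2439861}{28154840}$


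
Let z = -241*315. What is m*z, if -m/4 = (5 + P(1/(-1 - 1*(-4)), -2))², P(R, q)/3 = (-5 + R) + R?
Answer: 19434240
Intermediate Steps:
P(R, q) = -15 + 6*R (P(R, q) = 3*((-5 + R) + R) = 3*(-5 + 2*R) = -15 + 6*R)
z = -75915
m = -256 (m = -4*(5 + (-15 + 6/(-1 - 1*(-4))))² = -4*(5 + (-15 + 6/(-1 + 4)))² = -4*(5 + (-15 + 6/3))² = -4*(5 + (-15 + 6*(⅓)))² = -4*(5 + (-15 + 2))² = -4*(5 - 13)² = -4*(-8)² = -4*64 = -256)
m*z = -256*(-75915) = 19434240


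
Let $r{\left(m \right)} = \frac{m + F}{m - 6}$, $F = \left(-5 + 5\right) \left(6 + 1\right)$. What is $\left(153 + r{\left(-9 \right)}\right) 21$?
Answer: $\frac{16128}{5} \approx 3225.6$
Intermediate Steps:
$F = 0$ ($F = 0 \cdot 7 = 0$)
$r{\left(m \right)} = \frac{m}{-6 + m}$ ($r{\left(m \right)} = \frac{m + 0}{m - 6} = \frac{m}{-6 + m}$)
$\left(153 + r{\left(-9 \right)}\right) 21 = \left(153 - \frac{9}{-6 - 9}\right) 21 = \left(153 - \frac{9}{-15}\right) 21 = \left(153 - - \frac{3}{5}\right) 21 = \left(153 + \frac{3}{5}\right) 21 = \frac{768}{5} \cdot 21 = \frac{16128}{5}$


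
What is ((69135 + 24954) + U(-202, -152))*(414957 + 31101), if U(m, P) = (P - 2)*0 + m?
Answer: 41879047446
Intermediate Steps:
U(m, P) = m (U(m, P) = (-2 + P)*0 + m = 0 + m = m)
((69135 + 24954) + U(-202, -152))*(414957 + 31101) = ((69135 + 24954) - 202)*(414957 + 31101) = (94089 - 202)*446058 = 93887*446058 = 41879047446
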